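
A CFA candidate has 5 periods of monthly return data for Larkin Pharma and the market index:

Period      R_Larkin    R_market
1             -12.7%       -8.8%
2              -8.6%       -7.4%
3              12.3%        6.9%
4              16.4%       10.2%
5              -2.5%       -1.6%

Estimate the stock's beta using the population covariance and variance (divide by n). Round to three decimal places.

1.510

Mean R_i = (-12.7 − 8.6 + 12.3 + 16.4 − 2.5) / 5 = 0.9800%
Mean R_m = (-8.8 − 7.4 + 6.9 + 10.2 − 1.6) / 5 = -0.1400%
Σ(R_i − R̄_i)(R_m − R̄_m) = 432.2360  ⇒  Cov = 432.2360 / 5 = 86.4472
Σ(R_m − R̄_m)² = 286.3120  ⇒  Var(R_m) = 286.3120 / 5 = 57.2624
β = Cov / Var(R_m) = 86.4472 / 57.2624 = 1.5097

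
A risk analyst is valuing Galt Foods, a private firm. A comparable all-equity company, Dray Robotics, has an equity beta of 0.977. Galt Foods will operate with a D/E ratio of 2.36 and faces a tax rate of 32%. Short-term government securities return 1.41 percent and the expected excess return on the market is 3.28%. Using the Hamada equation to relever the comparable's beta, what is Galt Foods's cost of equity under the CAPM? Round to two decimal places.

9.76%

β_L = β_U × [1 + (1 − t)(D/E)] = 0.977 × [1 + (1 − 0.32) × 2.36]
    = 0.977 × [1 + 0.68 × 2.36] = 0.977 × 2.6048 = 2.5449
E(R) = R_f + β_L × MRP = 1.41% + 2.5449 × 3.28% = 9.76%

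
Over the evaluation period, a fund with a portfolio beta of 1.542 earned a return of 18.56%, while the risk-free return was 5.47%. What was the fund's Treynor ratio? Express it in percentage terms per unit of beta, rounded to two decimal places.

8.49%

Treynor = (R_P − R_f) / β_P = (18.56% − 5.47%) / 1.5420 = 13.09% / 1.5420 = 8.49%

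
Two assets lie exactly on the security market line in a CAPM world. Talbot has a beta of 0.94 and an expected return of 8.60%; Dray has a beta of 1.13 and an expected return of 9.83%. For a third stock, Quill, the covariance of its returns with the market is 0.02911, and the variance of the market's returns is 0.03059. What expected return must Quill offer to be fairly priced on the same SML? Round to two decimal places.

MRP = (9.83% − 8.60%) / (1.13 − 0.94) = 6.4737%
R_f = 8.60% − 0.94 × 6.4737% = 2.5147%
β_Quill = Cov / Var(R_m) = 0.02911 / 0.03059 = 0.9516
E(R_Quill) = R_f + β × MRP = 2.5147% + 0.9516 × 6.4737% = 8.68%

8.68%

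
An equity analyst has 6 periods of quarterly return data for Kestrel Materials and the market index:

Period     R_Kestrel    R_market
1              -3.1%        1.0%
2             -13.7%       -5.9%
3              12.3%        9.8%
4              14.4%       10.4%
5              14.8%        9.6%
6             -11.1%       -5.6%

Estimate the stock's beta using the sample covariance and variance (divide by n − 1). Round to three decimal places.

Mean R_i = (-3.1 − 13.7 + 12.3 + 14.4 + 14.8 − 11.1) / 6 = 2.2667%
Mean R_m = (1.0 − 5.9 + 9.8 + 10.4 + 9.6 − 5.6) / 6 = 3.2167%
Σ(R_i − R̄_i)(R_m − R̄_m) = 508.5233  ⇒  Cov = 508.5233 / 5 = 101.7047
Σ(R_m − R̄_m)² = 301.4483  ⇒  Var(R_m) = 301.4483 / 5 = 60.2897
β = Cov / Var(R_m) = 101.7047 / 60.2897 = 1.6869

1.687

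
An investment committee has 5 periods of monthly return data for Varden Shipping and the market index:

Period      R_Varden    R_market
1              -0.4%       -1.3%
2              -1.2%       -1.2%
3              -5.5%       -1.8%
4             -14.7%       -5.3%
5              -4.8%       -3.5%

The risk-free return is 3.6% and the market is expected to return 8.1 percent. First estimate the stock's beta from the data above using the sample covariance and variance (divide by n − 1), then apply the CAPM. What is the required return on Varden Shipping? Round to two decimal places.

17.00%

Mean R_i = (-0.4 − 1.2 − 5.5 − 14.7 − 4.8) / 5 = -5.3200%
Mean R_m = (-1.3 − 1.2 − 1.8 − 5.3 − 3.5) / 5 = -2.6200%
Σ(R_i − R̄_i)(R_m − R̄_m) = 36.8780  ⇒  Cov = 36.8780 / 4 = 9.2195
Σ(R_m − R̄_m)² = 12.3880  ⇒  Var(R_m) = 12.3880 / 4 = 3.0970
β = Cov / Var(R_m) = 9.2195 / 3.0970 = 2.9769
MRP = 8.1% − 3.6% = 4.50%
E(R) = R_f + β × MRP = 3.6% + 2.9769 × 4.5% = 17.00%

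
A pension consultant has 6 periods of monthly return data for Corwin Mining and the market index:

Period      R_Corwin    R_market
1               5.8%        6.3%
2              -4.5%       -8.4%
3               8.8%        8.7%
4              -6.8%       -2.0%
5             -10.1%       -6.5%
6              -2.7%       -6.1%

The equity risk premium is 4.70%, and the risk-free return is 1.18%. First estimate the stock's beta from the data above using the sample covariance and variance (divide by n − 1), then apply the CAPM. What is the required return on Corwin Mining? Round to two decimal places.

Mean R_i = (5.8 − 4.5 + 8.8 − 6.8 − 10.1 − 2.7) / 6 = -1.5833%
Mean R_m = (6.3 − 8.4 + 8.7 − 2.0 − 6.5 − 6.1) / 6 = -1.3333%
Σ(R_i − R̄_i)(R_m − R̄_m) = 233.9533  ⇒  Cov = 233.9533 / 5 = 46.7907
Σ(R_m − R̄_m)² = 258.7333  ⇒  Var(R_m) = 258.7333 / 5 = 51.7467
β = Cov / Var(R_m) = 46.7907 / 51.7467 = 0.9042
E(R) = R_f + β × MRP = 1.18% + 0.9042 × 4.70% = 5.43%

5.43%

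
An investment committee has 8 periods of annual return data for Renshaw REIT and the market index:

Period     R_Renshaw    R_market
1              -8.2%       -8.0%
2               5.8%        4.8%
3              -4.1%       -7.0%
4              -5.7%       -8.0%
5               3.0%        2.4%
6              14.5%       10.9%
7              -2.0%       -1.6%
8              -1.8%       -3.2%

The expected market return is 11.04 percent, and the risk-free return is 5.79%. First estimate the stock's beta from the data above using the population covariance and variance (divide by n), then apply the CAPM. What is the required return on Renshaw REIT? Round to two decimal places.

Mean R_i = (-8.2 + 5.8 − 4.1 − 5.7 + 3.0 + 14.5 − 2.0 − 1.8) / 8 = 0.1875%
Mean R_m = (-8.0 + 4.8 − 7.0 − 8.0 + 2.4 + 10.9 − 1.6 − 3.2) / 8 = -1.2125%
Σ(R_i − R̄_i)(R_m − R̄_m) = 343.7688  ⇒  Cov = 343.7688 / 8 = 42.9711
Σ(R_m − R̄_m)² = 325.6488  ⇒  Var(R_m) = 325.6488 / 8 = 40.7061
β = Cov / Var(R_m) = 42.9711 / 40.7061 = 1.0556
MRP = 11.04% − 5.79% = 5.25%
E(R) = R_f + β × MRP = 5.79% + 1.0556 × 5.25% = 11.33%

11.33%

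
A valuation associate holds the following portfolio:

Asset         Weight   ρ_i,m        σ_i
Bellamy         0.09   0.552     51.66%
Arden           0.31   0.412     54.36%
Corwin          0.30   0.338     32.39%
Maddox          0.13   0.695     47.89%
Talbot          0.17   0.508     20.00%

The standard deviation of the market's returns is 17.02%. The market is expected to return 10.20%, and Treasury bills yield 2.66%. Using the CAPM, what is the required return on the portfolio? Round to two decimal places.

β_Bellamy = 0.552 × 51.66% / 17.02% = 1.6755
β_Arden = 0.412 × 54.36% / 17.02% = 1.3159
β_Corwin = 0.338 × 32.39% / 17.02% = 0.6432
β_Maddox = 0.695 × 47.89% / 17.02% = 1.9556
β_Talbot = 0.508 × 20.00% / 17.02% = 0.5969
β_P = Σ w_i β_i = 0.09×1.6755 + 0.31×1.3159 + 0.30×0.6432 + 0.13×1.9556 + 0.17×0.5969 = 1.1074
MRP = 10.20% − 2.66% = 7.54%
E(R_P) = R_f + β_P × MRP = 2.66% + 1.1074 × 7.54% = 11.01%

11.01%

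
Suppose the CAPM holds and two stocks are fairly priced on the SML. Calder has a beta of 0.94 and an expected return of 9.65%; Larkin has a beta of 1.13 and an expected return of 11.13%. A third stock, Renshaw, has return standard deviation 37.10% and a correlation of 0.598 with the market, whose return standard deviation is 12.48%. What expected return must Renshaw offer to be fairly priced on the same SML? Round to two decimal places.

MRP = (11.13% − 9.65%) / (1.13 − 0.94) = 7.7895%
R_f = 9.65% − 0.94 × 7.7895% = 2.3279%
β_Renshaw = ρ·σ_i/σ_m = 0.598 × 37.10 / 12.48 = 1.7777
E(R_Renshaw) = R_f + β × MRP = 2.3279% + 1.7777 × 7.7895% = 16.18%

16.18%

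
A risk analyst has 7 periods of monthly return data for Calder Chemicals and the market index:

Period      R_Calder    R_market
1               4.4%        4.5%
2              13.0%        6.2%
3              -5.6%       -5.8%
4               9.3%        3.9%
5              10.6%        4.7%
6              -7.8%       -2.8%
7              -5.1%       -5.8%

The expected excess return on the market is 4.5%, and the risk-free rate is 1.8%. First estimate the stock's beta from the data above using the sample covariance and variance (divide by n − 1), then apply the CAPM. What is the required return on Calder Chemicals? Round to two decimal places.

Mean R_i = (4.4 + 13.0 − 5.6 + 9.3 + 10.6 − 7.8 − 5.1) / 7 = 2.6857%
Mean R_m = (4.5 + 6.2 − 5.8 + 3.9 + 4.7 − 2.8 − 5.8) / 7 = 0.7000%
Σ(R_i − R̄_i)(R_m − R̄_m) = 257.2300  ⇒  Cov = 257.2300 / 6 = 42.8717
Σ(R_m − R̄_m)² = 167.6800  ⇒  Var(R_m) = 167.6800 / 6 = 27.9467
β = Cov / Var(R_m) = 42.8717 / 27.9467 = 1.5341
E(R) = R_f + β × MRP = 1.8% + 1.5341 × 4.5% = 8.70%

8.70%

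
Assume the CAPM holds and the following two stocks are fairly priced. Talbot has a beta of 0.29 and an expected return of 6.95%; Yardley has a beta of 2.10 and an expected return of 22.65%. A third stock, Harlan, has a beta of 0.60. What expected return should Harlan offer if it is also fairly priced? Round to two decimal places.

MRP (SML slope) = (22.65% − 6.95%) / (2.10 − 0.29) = 15.70% / 1.81 = 8.6740%
R_f (intercept) = 6.95% − 0.29 × 8.6740% = 4.4345%
E(R_Harlan) = R_f + β × MRP = 4.4345% + 0.60 × 8.6740% = 9.64%

9.64%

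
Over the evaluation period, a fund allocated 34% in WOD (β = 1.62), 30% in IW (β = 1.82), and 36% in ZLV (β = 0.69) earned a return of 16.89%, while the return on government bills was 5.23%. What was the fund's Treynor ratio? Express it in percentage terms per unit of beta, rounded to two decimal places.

8.67%

β_P = 0.34×1.62 + 0.30×1.82 + 0.36×0.69 = 1.3452
Treynor = (R_P − R_f) / β_P = (16.89% − 5.23%) / 1.3452 = 11.66% / 1.3452 = 8.67%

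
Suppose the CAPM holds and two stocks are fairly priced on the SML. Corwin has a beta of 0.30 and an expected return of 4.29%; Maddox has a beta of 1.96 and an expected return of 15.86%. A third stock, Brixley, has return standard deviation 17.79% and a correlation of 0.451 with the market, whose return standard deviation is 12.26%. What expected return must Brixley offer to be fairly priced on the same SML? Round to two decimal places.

MRP = (15.86% − 4.29%) / (1.96 − 0.30) = 6.9699%
R_f = 4.29% − 0.30 × 6.9699% = 2.1990%
β_Brixley = ρ·σ_i/σ_m = 0.451 × 17.79 / 12.26 = 0.6544
E(R_Brixley) = R_f + β × MRP = 2.1990% + 0.6544 × 6.9699% = 6.76%

6.76%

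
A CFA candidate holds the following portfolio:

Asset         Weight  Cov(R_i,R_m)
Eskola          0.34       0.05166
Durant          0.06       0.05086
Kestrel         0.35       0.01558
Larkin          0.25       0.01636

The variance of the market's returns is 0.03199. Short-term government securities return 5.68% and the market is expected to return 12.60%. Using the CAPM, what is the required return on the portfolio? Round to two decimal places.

β_Eskola = 0.05166 / 0.03199 = 1.6149
β_Durant = 0.05086 / 0.03199 = 1.5899
β_Kestrel = 0.01558 / 0.03199 = 0.4870
β_Larkin = 0.01636 / 0.03199 = 0.5114
β_P = Σ w_i β_i = 0.34×1.6149 + 0.06×1.5899 + 0.35×0.4870 + 0.25×0.5114 = 0.9428
MRP = 12.60% − 5.68% = 6.92%
E(R_P) = R_f + β_P × MRP = 5.68% + 0.9428 × 6.92% = 12.20%

12.20%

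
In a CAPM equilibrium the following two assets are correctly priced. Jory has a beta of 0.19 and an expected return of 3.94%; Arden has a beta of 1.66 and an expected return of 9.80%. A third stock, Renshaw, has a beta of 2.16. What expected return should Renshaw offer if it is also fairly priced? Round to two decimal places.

MRP (SML slope) = (9.80% − 3.94%) / (1.66 − 0.19) = 5.86% / 1.47 = 3.9864%
R_f (intercept) = 3.94% − 0.19 × 3.9864% = 3.1826%
E(R_Renshaw) = R_f + β × MRP = 3.1826% + 2.16 × 3.9864% = 11.79%

11.79%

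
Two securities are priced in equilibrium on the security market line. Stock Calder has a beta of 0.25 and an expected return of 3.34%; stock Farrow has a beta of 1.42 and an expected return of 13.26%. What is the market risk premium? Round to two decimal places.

8.48%

Both satisfy E(R) = R_f + β·MRP, so the slope of the SML is
MRP = (13.26% − 3.34%) / (1.42 − 0.25) = 9.92% / 1.17 = 8.4786%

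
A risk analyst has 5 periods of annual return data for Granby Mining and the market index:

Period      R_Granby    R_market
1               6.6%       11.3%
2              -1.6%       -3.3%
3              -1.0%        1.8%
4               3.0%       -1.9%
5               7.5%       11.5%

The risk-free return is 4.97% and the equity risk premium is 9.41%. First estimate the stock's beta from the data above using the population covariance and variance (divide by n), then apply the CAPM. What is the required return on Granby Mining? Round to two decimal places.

9.73%

Mean R_i = (6.6 − 1.6 − 1.0 + 3.0 + 7.5) / 5 = 2.9000%
Mean R_m = (11.3 − 3.3 + 1.8 − 1.9 + 11.5) / 5 = 3.8800%
Σ(R_i − R̄_i)(R_m − R̄_m) = 102.3500  ⇒  Cov = 102.3500 / 5 = 20.4700
Σ(R_m − R̄_m)² = 202.4080  ⇒  Var(R_m) = 202.4080 / 5 = 40.4816
β = Cov / Var(R_m) = 20.4700 / 40.4816 = 0.5057
E(R) = R_f + β × MRP = 4.97% + 0.5057 × 9.41% = 9.73%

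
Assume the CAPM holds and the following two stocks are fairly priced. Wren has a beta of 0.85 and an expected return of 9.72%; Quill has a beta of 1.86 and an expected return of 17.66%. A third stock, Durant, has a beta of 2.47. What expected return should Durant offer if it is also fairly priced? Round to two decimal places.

22.46%

MRP (SML slope) = (17.66% − 9.72%) / (1.86 − 0.85) = 7.94% / 1.01 = 7.8614%
R_f (intercept) = 9.72% − 0.85 × 7.8614% = 3.0378%
E(R_Durant) = R_f + β × MRP = 3.0378% + 2.47 × 7.8614% = 22.46%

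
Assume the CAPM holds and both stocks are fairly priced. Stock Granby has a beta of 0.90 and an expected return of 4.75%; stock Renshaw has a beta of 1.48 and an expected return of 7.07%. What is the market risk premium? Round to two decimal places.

Both satisfy E(R) = R_f + β·MRP, so the slope of the SML is
MRP = (7.07% − 4.75%) / (1.48 − 0.90) = 2.32% / 0.58 = 4.0000%

4.00%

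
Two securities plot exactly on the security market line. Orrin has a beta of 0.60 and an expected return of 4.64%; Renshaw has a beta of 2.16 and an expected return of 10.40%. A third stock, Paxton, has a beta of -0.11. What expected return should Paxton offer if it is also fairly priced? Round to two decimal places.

2.02%

MRP (SML slope) = (10.40% − 4.64%) / (2.16 − 0.60) = 5.76% / 1.56 = 3.6923%
R_f (intercept) = 4.64% − 0.60 × 3.6923% = 2.4246%
E(R_Paxton) = R_f + β × MRP = 2.4246% + -0.11 × 3.6923% = 2.02%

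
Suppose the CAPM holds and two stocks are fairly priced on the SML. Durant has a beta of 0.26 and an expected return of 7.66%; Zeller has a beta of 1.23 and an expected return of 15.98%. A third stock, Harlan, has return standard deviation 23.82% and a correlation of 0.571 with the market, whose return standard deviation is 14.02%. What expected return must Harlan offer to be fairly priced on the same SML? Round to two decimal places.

MRP = (15.98% − 7.66%) / (1.23 − 0.26) = 8.5773%
R_f = 7.66% − 0.26 × 8.5773% = 5.4299%
β_Harlan = ρ·σ_i/σ_m = 0.571 × 23.82 / 14.02 = 0.9701
E(R_Harlan) = R_f + β × MRP = 5.4299% + 0.9701 × 8.5773% = 13.75%

13.75%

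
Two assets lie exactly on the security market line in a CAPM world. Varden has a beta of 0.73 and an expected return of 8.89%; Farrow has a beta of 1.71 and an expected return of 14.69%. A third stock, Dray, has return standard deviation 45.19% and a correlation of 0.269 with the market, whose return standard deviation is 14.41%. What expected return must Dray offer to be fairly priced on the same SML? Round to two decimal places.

9.56%

MRP = (14.69% − 8.89%) / (1.71 − 0.73) = 5.9184%
R_f = 8.89% − 0.73 × 5.9184% = 4.5696%
β_Dray = ρ·σ_i/σ_m = 0.269 × 45.19 / 14.41 = 0.8436
E(R_Dray) = R_f + β × MRP = 4.5696% + 0.8436 × 5.9184% = 9.56%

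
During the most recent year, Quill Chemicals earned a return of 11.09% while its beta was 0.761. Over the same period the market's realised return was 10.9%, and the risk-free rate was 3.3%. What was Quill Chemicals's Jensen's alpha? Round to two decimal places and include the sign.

+2.01%

Market excess return = 10.9% − 3.3% = 7.60%
CAPM benchmark = R_f + β(R_m − R_f) = 3.3% + 0.761 × 7.6% = 9.0836%
α = actual − benchmark = 11.09% − 9.0836% = +2.01%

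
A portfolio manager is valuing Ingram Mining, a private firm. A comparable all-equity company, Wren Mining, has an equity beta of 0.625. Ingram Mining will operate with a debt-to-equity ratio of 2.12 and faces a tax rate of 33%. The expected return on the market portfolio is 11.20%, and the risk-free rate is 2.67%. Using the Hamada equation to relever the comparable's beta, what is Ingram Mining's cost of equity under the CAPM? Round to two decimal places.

15.57%

β_L = β_U × [1 + (1 − t)(D/E)] = 0.625 × [1 + (1 − 0.33) × 2.12]
    = 0.625 × [1 + 0.67 × 2.12] = 0.625 × 2.4204 = 1.5128
MRP = 11.20% − 2.67% = 8.53%
E(R) = R_f + β_L × MRP = 2.67% + 1.5128 × 8.53% = 15.57%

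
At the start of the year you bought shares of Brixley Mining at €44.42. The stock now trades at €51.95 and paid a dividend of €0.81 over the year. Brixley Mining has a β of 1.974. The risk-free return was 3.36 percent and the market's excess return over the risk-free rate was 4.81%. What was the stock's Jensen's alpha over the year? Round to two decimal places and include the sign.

Realised HPR = (P1 + D1 − P0) / P0 = (51.95 + 0.81 − 44.42) / 44.42 = 8.34 / 44.42 = 18.7753%
CAPM required = R_f + β·MRP = 3.36% + 1.974 × 4.81% = 12.85494%
α = realised − required = 18.7753% − 12.85494% = +5.92%

+5.92%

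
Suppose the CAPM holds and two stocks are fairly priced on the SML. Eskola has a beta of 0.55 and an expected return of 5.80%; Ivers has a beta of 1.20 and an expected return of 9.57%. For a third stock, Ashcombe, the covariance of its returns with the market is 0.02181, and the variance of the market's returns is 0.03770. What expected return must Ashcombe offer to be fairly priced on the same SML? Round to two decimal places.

MRP = (9.57% − 5.80%) / (1.20 − 0.55) = 5.8000%
R_f = 5.80% − 0.55 × 5.8000% = 2.6100%
β_Ashcombe = Cov / Var(R_m) = 0.02181 / 0.03770 = 0.5785
E(R_Ashcombe) = R_f + β × MRP = 2.6100% + 0.5785 × 5.8000% = 5.97%

5.97%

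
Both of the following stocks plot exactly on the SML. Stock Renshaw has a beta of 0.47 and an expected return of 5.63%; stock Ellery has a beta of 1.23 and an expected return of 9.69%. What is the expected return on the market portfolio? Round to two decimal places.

8.46%

Both satisfy E(R) = R_f + β·MRP, so the slope of the SML is
MRP = (9.69% − 5.63%) / (1.23 − 0.47) = 4.06% / 0.76 = 5.3421%
R_f = E(R_Renshaw) − β_Renshaw·MRP = 5.63% − 0.47 × 5.3421% = 3.1192%
E(R_m) = R_f + MRP = 3.1192% + 5.3421% = 8.46%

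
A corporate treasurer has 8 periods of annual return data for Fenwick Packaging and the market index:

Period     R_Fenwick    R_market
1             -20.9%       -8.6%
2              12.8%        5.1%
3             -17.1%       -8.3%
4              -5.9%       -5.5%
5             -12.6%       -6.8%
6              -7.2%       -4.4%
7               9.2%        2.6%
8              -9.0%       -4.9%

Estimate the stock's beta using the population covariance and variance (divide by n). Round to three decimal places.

2.315

Mean R_i = (-20.9 + 12.8 − 17.1 − 5.9 − 12.6 − 7.2 + 9.2 − 9.0) / 8 = -6.3375%
Mean R_m = (-8.6 + 5.1 − 8.3 − 5.5 − 6.8 − 4.4 + 2.6 − 4.9) / 8 = -3.8500%
Σ(R_i − R̄_i)(R_m − R̄_m) = 409.5850  ⇒  Cov = 409.5850 / 8 = 51.1981
Σ(R_m − R̄_m)² = 176.9000  ⇒  Var(R_m) = 176.9000 / 8 = 22.1125
β = Cov / Var(R_m) = 51.1981 / 22.1125 = 2.3153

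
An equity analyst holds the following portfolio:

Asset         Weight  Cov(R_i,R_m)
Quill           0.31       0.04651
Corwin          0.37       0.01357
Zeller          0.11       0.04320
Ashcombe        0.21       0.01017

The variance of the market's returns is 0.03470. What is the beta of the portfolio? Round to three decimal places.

β_Quill = 0.04651 / 0.03470 = 1.3403
β_Corwin = 0.01357 / 0.03470 = 0.3911
β_Zeller = 0.04320 / 0.03470 = 1.2450
β_Ashcombe = 0.01017 / 0.03470 = 0.2931
β_P = Σ w_i β_i = 0.31×1.3403 + 0.37×0.3911 + 0.11×1.2450 + 0.21×0.2931 = 0.7587

0.759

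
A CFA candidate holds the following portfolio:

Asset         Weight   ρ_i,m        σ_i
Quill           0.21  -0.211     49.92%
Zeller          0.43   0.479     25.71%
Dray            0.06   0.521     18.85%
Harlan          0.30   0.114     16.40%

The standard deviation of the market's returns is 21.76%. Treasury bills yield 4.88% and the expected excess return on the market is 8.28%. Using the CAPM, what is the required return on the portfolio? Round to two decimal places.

β_Quill = -0.211 × 49.92% / 21.76% = -0.4841
β_Zeller = 0.479 × 25.71% / 21.76% = 0.5660
β_Dray = 0.521 × 18.85% / 21.76% = 0.4513
β_Harlan = 0.114 × 16.40% / 21.76% = 0.0859
β_P = Σ w_i β_i = 0.21×-0.4841 + 0.43×0.5660 + 0.06×0.4513 + 0.30×0.0859 = 0.1946
E(R_P) = R_f + β_P × MRP = 4.88% + 0.1946 × 8.28% = 6.49%

6.49%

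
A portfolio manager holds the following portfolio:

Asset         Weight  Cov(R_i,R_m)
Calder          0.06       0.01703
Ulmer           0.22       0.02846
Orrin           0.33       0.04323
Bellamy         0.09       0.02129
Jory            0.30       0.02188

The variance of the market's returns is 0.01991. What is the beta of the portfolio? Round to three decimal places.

1.508

β_Calder = 0.01703 / 0.01991 = 0.8553
β_Ulmer = 0.02846 / 0.01991 = 1.4294
β_Orrin = 0.04323 / 0.01991 = 2.1713
β_Bellamy = 0.02129 / 0.01991 = 1.0693
β_Jory = 0.02188 / 0.01991 = 1.0989
β_P = Σ w_i β_i = 0.06×0.8553 + 0.22×1.4294 + 0.33×2.1713 + 0.09×1.0693 + 0.30×1.0989 = 1.5082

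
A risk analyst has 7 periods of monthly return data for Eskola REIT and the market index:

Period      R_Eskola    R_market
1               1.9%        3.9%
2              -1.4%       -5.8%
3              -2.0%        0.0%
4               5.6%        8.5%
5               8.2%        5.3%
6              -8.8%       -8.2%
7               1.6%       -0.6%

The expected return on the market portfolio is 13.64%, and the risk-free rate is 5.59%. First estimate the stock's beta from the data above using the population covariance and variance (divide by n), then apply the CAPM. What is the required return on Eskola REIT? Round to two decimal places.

Mean R_i = (1.9 − 1.4 − 2.0 + 5.6 + 8.2 − 8.8 + 1.6) / 7 = 0.7286%
Mean R_m = (3.9 − 5.8 + 0.0 + 8.5 + 5.3 − 8.2 − 0.6) / 7 = 0.4429%
Σ(R_i − R̄_i)(R_m − R̄_m) = 175.5314  ⇒  Cov = 175.5314 / 7 = 25.0759
Σ(R_m − R̄_m)² = 215.4171  ⇒  Var(R_m) = 215.4171 / 7 = 30.7739
β = Cov / Var(R_m) = 25.0759 / 30.7739 = 0.8148
MRP = 13.64% − 5.59% = 8.05%
E(R) = R_f + β × MRP = 5.59% + 0.8148 × 8.05% = 12.15%

12.15%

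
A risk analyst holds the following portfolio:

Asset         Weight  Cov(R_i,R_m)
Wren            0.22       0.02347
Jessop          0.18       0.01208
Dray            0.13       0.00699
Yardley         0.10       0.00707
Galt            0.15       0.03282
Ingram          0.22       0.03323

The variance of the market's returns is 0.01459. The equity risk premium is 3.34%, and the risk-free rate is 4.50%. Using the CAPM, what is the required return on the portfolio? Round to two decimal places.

β_Wren = 0.02347 / 0.01459 = 1.6086
β_Jessop = 0.01208 / 0.01459 = 0.8280
β_Dray = 0.00699 / 0.01459 = 0.4791
β_Yardley = 0.00707 / 0.01459 = 0.4846
β_Galt = 0.03282 / 0.01459 = 2.2495
β_Ingram = 0.03323 / 0.01459 = 2.2776
β_P = Σ w_i β_i = 0.22×1.6086 + 0.18×0.8280 + 0.13×0.4791 + 0.10×0.4846 + 0.15×2.2495 + 0.22×2.2776 = 1.4522
E(R_P) = R_f + β_P × MRP = 4.50% + 1.4522 × 3.34% = 9.35%

9.35%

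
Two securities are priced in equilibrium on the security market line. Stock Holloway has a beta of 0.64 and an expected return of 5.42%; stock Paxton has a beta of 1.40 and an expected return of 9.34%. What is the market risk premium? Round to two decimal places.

Both satisfy E(R) = R_f + β·MRP, so the slope of the SML is
MRP = (9.34% − 5.42%) / (1.40 − 0.64) = 3.92% / 0.76 = 5.1579%

5.16%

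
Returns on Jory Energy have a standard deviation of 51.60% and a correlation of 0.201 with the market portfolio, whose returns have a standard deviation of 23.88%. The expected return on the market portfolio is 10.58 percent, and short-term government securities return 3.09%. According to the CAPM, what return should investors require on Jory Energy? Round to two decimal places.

β = ρ × σ_i / σ_m = 0.201 × 51.60% / 23.88% = 0.4343
MRP = 10.58% − 3.09% = 7.49%
E(R) = 3.09% + 0.4343 × 7.49% = 6.34%

6.34%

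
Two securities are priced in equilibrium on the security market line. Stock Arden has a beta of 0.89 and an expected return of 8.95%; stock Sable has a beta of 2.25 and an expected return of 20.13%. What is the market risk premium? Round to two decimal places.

Both satisfy E(R) = R_f + β·MRP, so the slope of the SML is
MRP = (20.13% − 8.95%) / (2.25 − 0.89) = 11.18% / 1.36 = 8.2206%

8.22%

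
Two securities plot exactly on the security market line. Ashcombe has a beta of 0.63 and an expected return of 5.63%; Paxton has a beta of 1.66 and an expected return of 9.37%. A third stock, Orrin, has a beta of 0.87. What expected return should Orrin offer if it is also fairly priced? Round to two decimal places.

6.50%

MRP (SML slope) = (9.37% − 5.63%) / (1.66 − 0.63) = 3.74% / 1.03 = 3.6311%
R_f (intercept) = 5.63% − 0.63 × 3.6311% = 3.3424%
E(R_Orrin) = R_f + β × MRP = 3.3424% + 0.87 × 3.6311% = 6.50%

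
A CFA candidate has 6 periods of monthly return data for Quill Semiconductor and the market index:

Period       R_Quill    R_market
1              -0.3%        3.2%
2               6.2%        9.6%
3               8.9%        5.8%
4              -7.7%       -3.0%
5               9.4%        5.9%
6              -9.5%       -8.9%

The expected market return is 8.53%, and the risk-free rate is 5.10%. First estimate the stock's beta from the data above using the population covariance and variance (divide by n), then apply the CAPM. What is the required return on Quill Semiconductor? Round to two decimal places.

Mean R_i = (-0.3 + 6.2 + 8.9 − 7.7 + 9.4 − 9.5) / 6 = 1.1667%
Mean R_m = (3.2 + 9.6 + 5.8 − 3.0 + 5.9 − 8.9) / 6 = 2.1000%
Σ(R_i − R̄_i)(R_m − R̄_m) = 258.5900  ⇒  Cov = 258.5900 / 6 = 43.0983
Σ(R_m − R̄_m)² = 232.6000  ⇒  Var(R_m) = 232.6000 / 6 = 38.7667
β = Cov / Var(R_m) = 43.0983 / 38.7667 = 1.1117
MRP = 8.53% − 5.10% = 3.43%
E(R) = R_f + β × MRP = 5.10% + 1.1117 × 3.43% = 8.91%

8.91%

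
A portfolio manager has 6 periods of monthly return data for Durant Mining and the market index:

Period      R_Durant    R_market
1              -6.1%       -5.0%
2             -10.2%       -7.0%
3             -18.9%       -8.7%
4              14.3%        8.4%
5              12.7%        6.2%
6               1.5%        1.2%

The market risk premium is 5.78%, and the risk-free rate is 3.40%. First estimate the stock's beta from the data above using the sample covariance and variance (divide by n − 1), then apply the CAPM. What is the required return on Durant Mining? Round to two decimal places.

13.81%

Mean R_i = (-6.1 − 10.2 − 18.9 + 14.3 + 12.7 + 1.5) / 6 = -1.1167%
Mean R_m = (-5.0 − 7.0 − 8.7 + 8.4 + 6.2 + 1.2) / 6 = -0.8167%
Σ(R_i − R̄_i)(R_m − R̄_m) = 461.5183  ⇒  Cov = 461.5183 / 5 = 92.3037
Σ(R_m − R̄_m)² = 256.1283  ⇒  Var(R_m) = 256.1283 / 5 = 51.2257
β = Cov / Var(R_m) = 92.3037 / 51.2257 = 1.8019
E(R) = R_f + β × MRP = 3.40% + 1.8019 × 5.78% = 13.81%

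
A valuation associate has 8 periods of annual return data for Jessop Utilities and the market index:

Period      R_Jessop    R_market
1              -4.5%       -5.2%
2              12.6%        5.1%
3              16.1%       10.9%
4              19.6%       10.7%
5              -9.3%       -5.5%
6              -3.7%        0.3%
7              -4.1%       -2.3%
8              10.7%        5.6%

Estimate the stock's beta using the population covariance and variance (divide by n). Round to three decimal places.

Mean R_i = (-4.5 + 12.6 + 16.1 + 19.6 − 9.3 − 3.7 − 4.1 + 10.7) / 8 = 4.6750%
Mean R_m = (-5.2 + 5.1 + 10.9 + 10.7 − 5.5 + 0.3 − 2.3 + 5.6) / 8 = 2.4500%
Σ(R_i − R̄_i)(R_m − R̄_m) = 500.6300  ⇒  Cov = 500.6300 / 8 = 62.5788
Σ(R_m − R̄_m)² = 305.3200  ⇒  Var(R_m) = 305.3200 / 8 = 38.1650
β = Cov / Var(R_m) = 62.5788 / 38.1650 = 1.6397

1.640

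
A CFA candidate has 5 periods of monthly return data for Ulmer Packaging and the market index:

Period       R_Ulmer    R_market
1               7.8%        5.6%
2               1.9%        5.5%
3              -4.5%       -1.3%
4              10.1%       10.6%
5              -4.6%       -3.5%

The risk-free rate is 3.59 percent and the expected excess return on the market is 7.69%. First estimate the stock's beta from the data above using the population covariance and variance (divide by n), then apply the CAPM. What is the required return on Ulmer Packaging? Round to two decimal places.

12.23%

Mean R_i = (7.8 + 1.9 − 4.5 + 10.1 − 4.6) / 5 = 2.1400%
Mean R_m = (5.6 + 5.5 − 1.3 + 10.6 − 3.5) / 5 = 3.3800%
Σ(R_i − R̄_i)(R_m − R̄_m) = 146.9740  ⇒  Cov = 146.9740 / 5 = 29.3948
Σ(R_m − R̄_m)² = 130.7880  ⇒  Var(R_m) = 130.7880 / 5 = 26.1576
β = Cov / Var(R_m) = 29.3948 / 26.1576 = 1.1238
E(R) = R_f + β × MRP = 3.59% + 1.1238 × 7.69% = 12.23%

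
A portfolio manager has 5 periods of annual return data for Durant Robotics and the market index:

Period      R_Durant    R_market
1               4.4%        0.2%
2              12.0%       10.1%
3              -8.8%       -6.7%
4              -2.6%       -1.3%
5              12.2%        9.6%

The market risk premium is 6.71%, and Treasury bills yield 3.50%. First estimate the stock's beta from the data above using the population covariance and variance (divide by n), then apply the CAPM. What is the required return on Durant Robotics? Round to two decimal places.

Mean R_i = (4.4 + 12.0 − 8.8 − 2.6 + 12.2) / 5 = 3.4400%
Mean R_m = (0.2 + 10.1 − 6.7 − 1.3 + 9.6) / 5 = 2.3800%
Σ(R_i − R̄_i)(R_m − R̄_m) = 260.6040  ⇒  Cov = 260.6040 / 5 = 52.1208
Σ(R_m − R̄_m)² = 212.4680  ⇒  Var(R_m) = 212.4680 / 5 = 42.4936
β = Cov / Var(R_m) = 52.1208 / 42.4936 = 1.2266
E(R) = R_f + β × MRP = 3.50% + 1.2266 × 6.71% = 11.73%

11.73%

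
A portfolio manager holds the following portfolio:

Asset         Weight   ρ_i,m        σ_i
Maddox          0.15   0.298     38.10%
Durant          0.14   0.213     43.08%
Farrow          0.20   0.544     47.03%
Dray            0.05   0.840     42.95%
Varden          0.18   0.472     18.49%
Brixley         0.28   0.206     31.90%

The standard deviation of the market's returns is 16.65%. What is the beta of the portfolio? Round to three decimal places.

β_Maddox = 0.298 × 38.10% / 16.65% = 0.6819
β_Durant = 0.213 × 43.08% / 16.65% = 0.5511
β_Farrow = 0.544 × 47.03% / 16.65% = 1.5366
β_Dray = 0.840 × 42.95% / 16.65% = 2.1668
β_Varden = 0.472 × 18.49% / 16.65% = 0.5242
β_Brixley = 0.206 × 31.90% / 16.65% = 0.3947
β_P = Σ w_i β_i = 0.15×0.6819 + 0.14×0.5511 + 0.20×1.5366 + 0.05×2.1668 + 0.18×0.5242 + 0.28×0.3947 = 0.8000

0.800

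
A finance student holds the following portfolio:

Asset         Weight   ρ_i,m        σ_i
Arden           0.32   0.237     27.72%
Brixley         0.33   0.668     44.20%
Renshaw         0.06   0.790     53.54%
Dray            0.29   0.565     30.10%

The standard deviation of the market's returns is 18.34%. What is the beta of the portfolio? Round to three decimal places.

1.053

β_Arden = 0.237 × 27.72% / 18.34% = 0.3582
β_Brixley = 0.668 × 44.20% / 18.34% = 1.6099
β_Renshaw = 0.790 × 53.54% / 18.34% = 2.3062
β_Dray = 0.565 × 30.10% / 18.34% = 0.9273
β_P = Σ w_i β_i = 0.32×0.3582 + 0.33×1.6099 + 0.06×2.3062 + 0.29×0.9273 = 1.0532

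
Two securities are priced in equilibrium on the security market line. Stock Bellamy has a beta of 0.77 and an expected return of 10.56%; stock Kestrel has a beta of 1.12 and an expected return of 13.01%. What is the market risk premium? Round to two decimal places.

Both satisfy E(R) = R_f + β·MRP, so the slope of the SML is
MRP = (13.01% − 10.56%) / (1.12 − 0.77) = 2.45% / 0.35 = 7.0000%

7.00%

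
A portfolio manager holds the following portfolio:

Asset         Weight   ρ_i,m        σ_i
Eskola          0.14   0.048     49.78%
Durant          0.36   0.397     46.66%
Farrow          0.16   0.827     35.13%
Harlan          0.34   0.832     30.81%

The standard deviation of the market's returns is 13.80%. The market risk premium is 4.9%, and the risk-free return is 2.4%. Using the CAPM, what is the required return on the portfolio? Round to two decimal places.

9.63%

β_Eskola = 0.048 × 49.78% / 13.80% = 0.1731
β_Durant = 0.397 × 46.66% / 13.80% = 1.3423
β_Farrow = 0.827 × 35.13% / 13.80% = 2.1053
β_Harlan = 0.832 × 30.81% / 13.80% = 1.8575
β_P = Σ w_i β_i = 0.14×0.1731 + 0.36×1.3423 + 0.16×2.1053 + 0.34×1.8575 = 1.4759
E(R_P) = R_f + β_P × MRP = 2.4% + 1.4759 × 4.9% = 9.63%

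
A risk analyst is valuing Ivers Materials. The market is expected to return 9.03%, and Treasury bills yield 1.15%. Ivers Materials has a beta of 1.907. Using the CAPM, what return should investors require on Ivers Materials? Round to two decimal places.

16.18%

Market risk premium = E(R_m) − R_f = 9.03% − 1.15% = 7.88%
E(R) = R_f + β × MRP = 1.15% + 1.907 × 7.88% = 16.18%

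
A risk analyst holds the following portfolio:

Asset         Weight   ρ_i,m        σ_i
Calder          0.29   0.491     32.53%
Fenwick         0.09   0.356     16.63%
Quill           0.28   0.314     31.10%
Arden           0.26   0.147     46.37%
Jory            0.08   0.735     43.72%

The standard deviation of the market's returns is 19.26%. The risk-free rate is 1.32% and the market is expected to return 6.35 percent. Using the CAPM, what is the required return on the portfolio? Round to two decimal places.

4.52%

β_Calder = 0.491 × 32.53% / 19.26% = 0.8293
β_Fenwick = 0.356 × 16.63% / 19.26% = 0.3074
β_Quill = 0.314 × 31.10% / 19.26% = 0.5070
β_Arden = 0.147 × 46.37% / 19.26% = 0.3539
β_Jory = 0.735 × 43.72% / 19.26% = 1.6684
β_P = Σ w_i β_i = 0.29×0.8293 + 0.09×0.3074 + 0.28×0.5070 + 0.26×0.3539 + 0.08×1.6684 = 0.6356
MRP = 6.35% − 1.32% = 5.03%
E(R_P) = R_f + β_P × MRP = 1.32% + 0.6356 × 5.03% = 4.52%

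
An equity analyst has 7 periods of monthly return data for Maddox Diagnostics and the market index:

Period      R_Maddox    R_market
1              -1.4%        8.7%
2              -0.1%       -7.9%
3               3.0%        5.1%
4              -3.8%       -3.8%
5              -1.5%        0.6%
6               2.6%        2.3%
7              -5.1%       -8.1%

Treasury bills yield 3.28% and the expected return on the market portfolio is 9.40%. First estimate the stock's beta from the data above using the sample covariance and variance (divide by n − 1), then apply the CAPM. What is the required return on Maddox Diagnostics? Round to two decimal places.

Mean R_i = (-1.4 − 0.1 + 3.0 − 3.8 − 1.5 + 2.6 − 5.1) / 7 = -0.9000%
Mean R_m = (8.7 − 7.9 + 5.1 − 3.8 + 0.6 + 2.3 − 8.1) / 7 = -0.4429%
Σ(R_i − R̄_i)(R_m − R̄_m) = 61.9500  ⇒  Cov = 61.9500 / 6 = 10.3250
Σ(R_m − R̄_m)² = 248.4371  ⇒  Var(R_m) = 248.4371 / 6 = 41.4062
β = Cov / Var(R_m) = 10.3250 / 41.4062 = 0.2494
MRP = 9.40% − 3.28% = 6.12%
E(R) = R_f + β × MRP = 3.28% + 0.2494 × 6.12% = 4.81%

4.81%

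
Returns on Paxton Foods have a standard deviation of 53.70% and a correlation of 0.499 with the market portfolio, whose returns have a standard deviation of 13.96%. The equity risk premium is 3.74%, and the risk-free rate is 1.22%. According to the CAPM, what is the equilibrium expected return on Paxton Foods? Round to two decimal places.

β = ρ × σ_i / σ_m = 0.499 × 53.70% / 13.96% = 1.9195
E(R) = 1.22% + 1.9195 × 3.74% = 8.40%

8.40%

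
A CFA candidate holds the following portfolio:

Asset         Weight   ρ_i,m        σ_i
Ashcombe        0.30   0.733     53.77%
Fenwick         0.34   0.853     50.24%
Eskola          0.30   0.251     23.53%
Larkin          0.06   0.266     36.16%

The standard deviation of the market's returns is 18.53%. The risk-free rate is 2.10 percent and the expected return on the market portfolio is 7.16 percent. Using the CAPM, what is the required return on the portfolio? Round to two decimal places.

β_Ashcombe = 0.733 × 53.77% / 18.53% = 2.1270
β_Fenwick = 0.853 × 50.24% / 18.53% = 2.3127
β_Eskola = 0.251 × 23.53% / 18.53% = 0.3187
β_Larkin = 0.266 × 36.16% / 18.53% = 0.5191
β_P = Σ w_i β_i = 0.30×2.1270 + 0.34×2.3127 + 0.30×0.3187 + 0.06×0.5191 = 1.5512
MRP = 7.16% − 2.10% = 5.06%
E(R_P) = R_f + β_P × MRP = 2.10% + 1.5512 × 5.06% = 9.95%

9.95%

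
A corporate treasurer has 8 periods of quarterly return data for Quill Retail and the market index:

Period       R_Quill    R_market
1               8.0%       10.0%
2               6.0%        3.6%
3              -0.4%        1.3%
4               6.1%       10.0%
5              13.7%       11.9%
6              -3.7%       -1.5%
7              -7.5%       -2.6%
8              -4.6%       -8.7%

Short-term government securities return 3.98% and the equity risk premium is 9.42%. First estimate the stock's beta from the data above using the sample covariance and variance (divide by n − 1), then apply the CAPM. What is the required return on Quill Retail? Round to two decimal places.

12.59%

Mean R_i = (8.0 + 6.0 − 0.4 + 6.1 + 13.7 − 3.7 − 7.5 − 4.6) / 8 = 2.2000%
Mean R_m = (10.0 + 3.6 + 1.3 + 10.0 + 11.9 − 1.5 − 2.6 − 8.7) / 8 = 3.0000%
Σ(R_i − R̄_i)(R_m − R̄_m) = 337.3800  ⇒  Cov = 337.3800 / 7 = 48.1971
Σ(R_m − R̄_m)² = 368.9600  ⇒  Var(R_m) = 368.9600 / 7 = 52.7086
β = Cov / Var(R_m) = 48.1971 / 52.7086 = 0.9144
E(R) = R_f + β × MRP = 3.98% + 0.9144 × 9.42% = 12.59%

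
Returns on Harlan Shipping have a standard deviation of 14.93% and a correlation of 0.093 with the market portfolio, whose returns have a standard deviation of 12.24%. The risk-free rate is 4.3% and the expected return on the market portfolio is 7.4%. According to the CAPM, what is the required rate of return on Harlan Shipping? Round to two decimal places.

4.65%

β = ρ × σ_i / σ_m = 0.093 × 14.93% / 12.24% = 0.1134
MRP = 7.4% − 4.3% = 3.10%
E(R) = 4.3% + 0.1134 × 3.1% = 4.65%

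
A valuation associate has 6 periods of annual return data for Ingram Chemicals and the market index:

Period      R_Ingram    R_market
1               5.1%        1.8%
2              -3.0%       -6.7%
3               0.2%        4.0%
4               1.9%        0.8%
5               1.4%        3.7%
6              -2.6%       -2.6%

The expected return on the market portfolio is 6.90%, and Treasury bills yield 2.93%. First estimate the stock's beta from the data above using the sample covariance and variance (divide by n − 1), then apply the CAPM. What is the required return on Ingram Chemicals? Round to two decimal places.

Mean R_i = (5.1 − 3.0 + 0.2 + 1.9 + 1.4 − 2.6) / 6 = 0.5000%
Mean R_m = (1.8 − 6.7 + 4.0 + 0.8 + 3.7 − 2.6) / 6 = 0.1667%
Σ(R_i − R̄_i)(R_m − R̄_m) = 43.0400  ⇒  Cov = 43.0400 / 5 = 8.6080
Σ(R_m − R̄_m)² = 85.0533  ⇒  Var(R_m) = 85.0533 / 5 = 17.0107
β = Cov / Var(R_m) = 8.6080 / 17.0107 = 0.5060
MRP = 6.90% − 2.93% = 3.97%
E(R) = R_f + β × MRP = 2.93% + 0.5060 × 3.97% = 4.94%

4.94%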